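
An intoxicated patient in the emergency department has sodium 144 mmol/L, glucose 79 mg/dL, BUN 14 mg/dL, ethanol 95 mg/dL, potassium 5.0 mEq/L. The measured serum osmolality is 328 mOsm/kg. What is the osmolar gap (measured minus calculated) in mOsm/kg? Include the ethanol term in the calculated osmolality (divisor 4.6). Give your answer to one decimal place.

Calculated osmolality = 2·Na + glucose/18 + BUN/2.8 + ethanol/4.6
= 2·144 + 79/18 + 14/2.8 + 95/4.6
= 288 + 4.39 + 5 + 20.65
= 318.04 mOsm/kg ≈ 318.0 mOsm/kg
Osmolar gap = measured − calculated = 328 − 318.0 = 10.0 mOsm/kg

10.0 mOsm/kg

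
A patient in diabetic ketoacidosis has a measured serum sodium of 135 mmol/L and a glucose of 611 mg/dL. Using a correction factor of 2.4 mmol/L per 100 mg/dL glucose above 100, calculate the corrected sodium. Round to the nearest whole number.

Corrected Na = measured Na + 2.4 · (glucose − 100)/100
= 135 + 2.4 · (611 − 100)/100
= 135 + 12.3
= 147.3 mmol/L

147 mmol/L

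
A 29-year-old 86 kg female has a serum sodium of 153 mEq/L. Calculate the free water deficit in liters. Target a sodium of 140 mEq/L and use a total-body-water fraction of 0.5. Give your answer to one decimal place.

4.0 L

TBW = 0.5 · 86 = 43 L
Free water deficit = TBW · (Na/140 − 1)
= 43 · (153/140 − 1)
= 43 · 0.0929
= 3.99 L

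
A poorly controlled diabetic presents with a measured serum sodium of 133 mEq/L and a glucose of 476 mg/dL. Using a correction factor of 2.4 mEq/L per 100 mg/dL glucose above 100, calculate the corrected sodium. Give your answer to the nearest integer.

142 mEq/L

Corrected Na = measured Na + 2.4 · (glucose − 100)/100
= 133 + 2.4 · (476 − 100)/100
= 133 + 9
= 142 mEq/L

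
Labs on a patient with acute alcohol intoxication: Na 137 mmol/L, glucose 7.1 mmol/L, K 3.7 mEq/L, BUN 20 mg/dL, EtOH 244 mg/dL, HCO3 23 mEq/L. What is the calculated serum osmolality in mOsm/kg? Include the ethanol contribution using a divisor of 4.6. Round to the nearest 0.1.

Calculated osmolality = 2·Na + glucose + BUN/2.8 + ethanol/4.6
= 2·137 + 7.1 + 20/2.8 + 244/4.6
= 274 + 7.10 + 7.14 + 53.04
= 341.28 mOsm/kg

341.3 mOsm/kg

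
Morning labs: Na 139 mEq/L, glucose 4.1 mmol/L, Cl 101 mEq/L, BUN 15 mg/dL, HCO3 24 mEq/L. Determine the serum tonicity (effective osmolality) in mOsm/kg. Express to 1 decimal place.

282.1 mOsm/kg

Effective osmolality excludes urea (freely permeant across cell membranes):
2·Na + glucose
= 2·139 + 4.1
= 278 + 4.1
= 282.1 mOsm/kg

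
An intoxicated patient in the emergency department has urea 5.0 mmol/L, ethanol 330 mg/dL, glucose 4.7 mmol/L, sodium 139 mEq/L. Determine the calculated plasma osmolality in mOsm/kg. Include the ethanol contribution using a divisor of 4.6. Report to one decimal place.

359.4 mOsm/kg

Calculated osmolality = 2·Na + glucose + urea + ethanol/4.6
= 2·139 + 4.7 + 5 + 330/4.6
= 278 + 4.70 + 5 + 71.74
= 359.44 mOsm/kg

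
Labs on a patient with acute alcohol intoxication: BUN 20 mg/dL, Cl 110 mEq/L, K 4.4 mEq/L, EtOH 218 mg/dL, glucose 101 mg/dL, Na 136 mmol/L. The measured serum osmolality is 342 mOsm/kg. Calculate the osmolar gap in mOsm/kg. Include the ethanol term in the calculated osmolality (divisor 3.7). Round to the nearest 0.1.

Calculated osmolality = 2·Na + glucose/18 + BUN/2.8 + ethanol/3.7
= 2·136 + 101/18 + 20/2.8 + 218/3.7
= 272 + 5.61 + 7.14 + 58.92
= 343.67 mOsm/kg ≈ 343.7 mOsm/kg
Osmolar gap = measured − calculated = 342 − 343.7 = -1.7 mOsm/kg

-1.7 mOsm/kg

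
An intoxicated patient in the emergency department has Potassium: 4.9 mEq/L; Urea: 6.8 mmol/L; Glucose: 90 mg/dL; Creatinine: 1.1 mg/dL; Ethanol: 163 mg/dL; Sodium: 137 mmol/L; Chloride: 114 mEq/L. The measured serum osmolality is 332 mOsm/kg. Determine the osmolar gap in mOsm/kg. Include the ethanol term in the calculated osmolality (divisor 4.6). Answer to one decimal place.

Calculated osmolality = 2·Na + glucose/18 + urea + ethanol/4.6
= 2·137 + 90/18 + 6.8 + 163/4.6
= 274 + 5 + 6.80 + 35.43
= 321.23 mOsm/kg ≈ 321.2 mOsm/kg
Osmolar gap = measured − calculated = 332 − 321.2 = 10.8 mOsm/kg

10.8 mOsm/kg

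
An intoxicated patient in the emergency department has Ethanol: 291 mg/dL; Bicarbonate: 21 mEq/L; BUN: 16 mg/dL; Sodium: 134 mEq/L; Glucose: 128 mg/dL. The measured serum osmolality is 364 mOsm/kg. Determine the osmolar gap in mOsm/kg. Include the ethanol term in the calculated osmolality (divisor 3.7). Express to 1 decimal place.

4.5 mOsm/kg

Calculated osmolality = 2·Na + glucose/18 + BUN/2.8 + ethanol/3.7
= 2·134 + 128/18 + 16/2.8 + 291/3.7
= 268 + 7.11 + 5.71 + 78.65
= 359.47 mOsm/kg ≈ 359.5 mOsm/kg
Osmolar gap = measured − calculated = 364 − 359.5 = 4.5 mOsm/kg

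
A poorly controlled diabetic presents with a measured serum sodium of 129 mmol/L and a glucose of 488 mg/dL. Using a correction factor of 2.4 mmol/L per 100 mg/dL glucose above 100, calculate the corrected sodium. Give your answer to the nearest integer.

138 mmol/L

Corrected Na = measured Na + 2.4 · (glucose − 100)/100
= 129 + 2.4 · (488 − 100)/100
= 129 + 9.3
= 138.3 mmol/L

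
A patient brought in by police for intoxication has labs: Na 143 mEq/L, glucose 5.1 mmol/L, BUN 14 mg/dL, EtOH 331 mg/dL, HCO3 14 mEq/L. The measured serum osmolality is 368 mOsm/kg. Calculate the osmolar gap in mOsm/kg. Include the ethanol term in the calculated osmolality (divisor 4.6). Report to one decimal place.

-0.1 mOsm/kg

Calculated osmolality = 2·Na + glucose + BUN/2.8 + ethanol/4.6
= 2·143 + 5.1 + 14/2.8 + 331/4.6
= 286 + 5.10 + 5 + 71.96
= 368.06 mOsm/kg ≈ 368.1 mOsm/kg
Osmolar gap = measured − calculated = 368 − 368.1 = -0.1 mOsm/kg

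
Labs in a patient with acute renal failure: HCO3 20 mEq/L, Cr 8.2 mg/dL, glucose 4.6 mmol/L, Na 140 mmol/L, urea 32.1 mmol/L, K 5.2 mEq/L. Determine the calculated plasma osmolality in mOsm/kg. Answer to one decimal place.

316.7 mOsm/kg

Calculated osmolality = 2·Na + glucose + urea
= 2·140 + 4.6 + 32.1
= 280 + 4.60 + 32.10
= 316.7 mOsm/kg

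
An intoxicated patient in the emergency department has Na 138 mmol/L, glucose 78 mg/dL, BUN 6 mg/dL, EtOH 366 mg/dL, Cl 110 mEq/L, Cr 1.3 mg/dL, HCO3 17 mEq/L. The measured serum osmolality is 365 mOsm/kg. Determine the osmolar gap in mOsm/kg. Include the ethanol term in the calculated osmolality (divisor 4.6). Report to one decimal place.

Calculated osmolality = 2·Na + glucose/18 + BUN/2.8 + ethanol/4.6
= 2·138 + 78/18 + 6/2.8 + 366/4.6
= 276 + 4.33 + 2.14 + 79.57
= 362.04 mOsm/kg ≈ 362.0 mOsm/kg
Osmolar gap = measured − calculated = 365 − 362.0 = 3.0 mOsm/kg

3.0 mOsm/kg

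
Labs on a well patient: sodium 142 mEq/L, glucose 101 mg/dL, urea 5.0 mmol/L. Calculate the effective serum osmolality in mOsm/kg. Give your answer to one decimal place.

289.6 mOsm/kg

Effective osmolality excludes urea (freely permeant across cell membranes):
2·Na + glucose/18
= 2·142 + 101/18
= 284 + 5.61
= 289.61 mOsm/kg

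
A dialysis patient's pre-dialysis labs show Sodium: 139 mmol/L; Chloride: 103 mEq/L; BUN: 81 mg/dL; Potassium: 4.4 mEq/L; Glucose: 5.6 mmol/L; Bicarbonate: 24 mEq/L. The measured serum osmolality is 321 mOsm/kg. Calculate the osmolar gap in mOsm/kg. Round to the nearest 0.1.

Calculated osmolality = 2·Na + glucose + BUN/2.8
= 2·139 + 5.6 + 81/2.8
= 278 + 5.60 + 28.93
= 312.53 mOsm/kg ≈ 312.5 mOsm/kg
Osmolar gap = measured − calculated = 321 − 312.5 = 8.5 mOsm/kg

8.5 mOsm/kg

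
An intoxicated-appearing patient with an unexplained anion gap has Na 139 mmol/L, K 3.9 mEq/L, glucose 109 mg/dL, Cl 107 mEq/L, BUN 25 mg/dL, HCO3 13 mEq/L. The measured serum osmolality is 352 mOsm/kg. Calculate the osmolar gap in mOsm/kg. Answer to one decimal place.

Calculated osmolality = 2·Na + glucose/18 + BUN/2.8
= 2·139 + 109/18 + 25/2.8
= 278 + 6.06 + 8.93
= 292.99 mOsm/kg ≈ 293.0 mOsm/kg
Osmolar gap = measured − calculated = 352 − 293.0 = 59.0 mOsm/kg

59.0 mOsm/kg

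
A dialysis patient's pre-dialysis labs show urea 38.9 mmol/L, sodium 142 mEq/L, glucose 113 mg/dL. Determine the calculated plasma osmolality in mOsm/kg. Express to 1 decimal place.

329.2 mOsm/kg

Calculated osmolality = 2·Na + glucose/18 + urea
= 2·142 + 113/18 + 38.9
= 284 + 6.28 + 38.90
= 329.18 mOsm/kg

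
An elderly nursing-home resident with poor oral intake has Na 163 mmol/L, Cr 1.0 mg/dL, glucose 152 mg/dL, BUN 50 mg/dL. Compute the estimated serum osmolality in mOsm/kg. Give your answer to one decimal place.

352.3 mOsm/kg

Calculated osmolality = 2·Na + glucose/18 + BUN/2.8
= 2·163 + 152/18 + 50/2.8
= 326 + 8.44 + 17.86
= 352.3 mOsm/kg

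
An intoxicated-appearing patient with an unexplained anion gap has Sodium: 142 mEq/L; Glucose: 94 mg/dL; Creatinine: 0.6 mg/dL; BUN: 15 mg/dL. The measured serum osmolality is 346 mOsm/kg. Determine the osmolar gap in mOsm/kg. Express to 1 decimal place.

Calculated osmolality = 2·Na + glucose/18 + BUN/2.8
= 2·142 + 94/18 + 15/2.8
= 284 + 5.22 + 5.36
= 294.58 mOsm/kg ≈ 294.6 mOsm/kg
Osmolar gap = measured − calculated = 346 − 294.6 = 51.4 mOsm/kg

51.4 mOsm/kg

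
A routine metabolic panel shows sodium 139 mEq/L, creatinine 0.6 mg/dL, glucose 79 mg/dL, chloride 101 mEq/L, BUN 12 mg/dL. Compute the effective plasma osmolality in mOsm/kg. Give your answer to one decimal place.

282.4 mOsm/kg

Effective osmolality excludes urea (freely permeant across cell membranes):
2·Na + glucose/18
= 2·139 + 79/18
= 278 + 4.39
= 282.39 mOsm/kg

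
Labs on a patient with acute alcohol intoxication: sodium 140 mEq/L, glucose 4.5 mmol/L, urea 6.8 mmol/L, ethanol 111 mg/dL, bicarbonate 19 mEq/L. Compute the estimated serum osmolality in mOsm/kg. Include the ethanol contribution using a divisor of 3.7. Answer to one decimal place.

Calculated osmolality = 2·Na + glucose + urea + ethanol/3.7
= 2·140 + 4.5 + 6.8 + 111/3.7
= 280 + 4.50 + 6.80 + 30
= 321.3 mOsm/kg

321.3 mOsm/kg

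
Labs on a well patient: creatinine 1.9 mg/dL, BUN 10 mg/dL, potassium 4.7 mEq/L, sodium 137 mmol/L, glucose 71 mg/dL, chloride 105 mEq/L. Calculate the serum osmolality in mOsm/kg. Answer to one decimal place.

Calculated osmolality = 2·Na + glucose/18 + BUN/2.8
= 2·137 + 71/18 + 10/2.8
= 274 + 3.94 + 3.57
= 281.51 mOsm/kg

281.5 mOsm/kg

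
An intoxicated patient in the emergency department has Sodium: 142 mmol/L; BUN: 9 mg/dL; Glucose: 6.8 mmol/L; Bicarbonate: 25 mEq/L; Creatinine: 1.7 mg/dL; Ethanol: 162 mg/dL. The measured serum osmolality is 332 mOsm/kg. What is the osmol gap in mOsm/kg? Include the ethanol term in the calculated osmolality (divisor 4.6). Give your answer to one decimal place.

Calculated osmolality = 2·Na + glucose + BUN/2.8 + ethanol/4.6
= 2·142 + 6.8 + 9/2.8 + 162/4.6
= 284 + 6.80 + 3.21 + 35.22
= 329.23 mOsm/kg ≈ 329.2 mOsm/kg
Osmolar gap = measured − calculated = 332 − 329.2 = 2.8 mOsm/kg

2.8 mOsm/kg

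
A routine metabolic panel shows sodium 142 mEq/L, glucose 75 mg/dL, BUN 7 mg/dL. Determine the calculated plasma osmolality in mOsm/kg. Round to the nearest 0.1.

Calculated osmolality = 2·Na + glucose/18 + BUN/2.8
= 2·142 + 75/18 + 7/2.8
= 284 + 4.17 + 2.50
= 290.67 mOsm/kg

290.7 mOsm/kg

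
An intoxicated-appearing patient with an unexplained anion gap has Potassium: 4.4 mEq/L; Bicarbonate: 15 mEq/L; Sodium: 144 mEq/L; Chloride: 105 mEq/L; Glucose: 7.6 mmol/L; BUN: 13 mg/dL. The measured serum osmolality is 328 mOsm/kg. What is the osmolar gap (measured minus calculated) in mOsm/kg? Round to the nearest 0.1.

Calculated osmolality = 2·Na + glucose + BUN/2.8
= 2·144 + 7.6 + 13/2.8
= 288 + 7.60 + 4.64
= 300.24 mOsm/kg ≈ 300.2 mOsm/kg
Osmolar gap = measured − calculated = 328 − 300.2 = 27.8 mOsm/kg

27.8 mOsm/kg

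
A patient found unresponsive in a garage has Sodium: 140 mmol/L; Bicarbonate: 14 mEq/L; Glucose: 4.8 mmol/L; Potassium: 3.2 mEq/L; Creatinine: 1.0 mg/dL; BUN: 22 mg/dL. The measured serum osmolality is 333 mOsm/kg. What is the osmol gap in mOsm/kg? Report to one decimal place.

Calculated osmolality = 2·Na + glucose + BUN/2.8
= 2·140 + 4.8 + 22/2.8
= 280 + 4.80 + 7.86
= 292.66 mOsm/kg ≈ 292.7 mOsm/kg
Osmolar gap = measured − calculated = 333 − 292.7 = 40.3 mOsm/kg

40.3 mOsm/kg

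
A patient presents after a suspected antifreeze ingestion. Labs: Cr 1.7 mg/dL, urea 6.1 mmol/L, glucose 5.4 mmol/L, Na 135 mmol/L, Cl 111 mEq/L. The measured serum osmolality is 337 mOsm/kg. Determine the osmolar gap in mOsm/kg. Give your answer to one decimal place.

Calculated osmolality = 2·Na + glucose + urea
= 2·135 + 5.4 + 6.1
= 270 + 5.40 + 6.10
= 281.5 mOsm/kg ≈ 281.5 mOsm/kg
Osmolar gap = measured − calculated = 337 − 281.5 = 55.5 mOsm/kg

55.5 mOsm/kg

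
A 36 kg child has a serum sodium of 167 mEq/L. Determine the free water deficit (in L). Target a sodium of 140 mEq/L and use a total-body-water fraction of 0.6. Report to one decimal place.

4.2 L

TBW = 0.6 · 36 = 21.6 L
Free water deficit = TBW · (Na/140 − 1)
= 21.6 · (167/140 − 1)
= 21.6 · 0.1929
= 4.17 L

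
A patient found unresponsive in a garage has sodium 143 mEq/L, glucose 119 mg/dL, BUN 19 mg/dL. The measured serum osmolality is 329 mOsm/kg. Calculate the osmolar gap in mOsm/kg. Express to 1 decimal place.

Calculated osmolality = 2·Na + glucose/18 + BUN/2.8
= 2·143 + 119/18 + 19/2.8
= 286 + 6.61 + 6.79
= 299.4 mOsm/kg ≈ 299.4 mOsm/kg
Osmolar gap = measured − calculated = 329 − 299.4 = 29.6 mOsm/kg

29.6 mOsm/kg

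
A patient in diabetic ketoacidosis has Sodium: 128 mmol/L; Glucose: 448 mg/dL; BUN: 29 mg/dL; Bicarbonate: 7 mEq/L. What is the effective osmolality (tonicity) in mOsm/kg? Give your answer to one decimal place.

280.9 mOsm/kg

Effective osmolality excludes urea (freely permeant across cell membranes):
2·Na + glucose/18
= 2·128 + 448/18
= 256 + 24.89
= 280.89 mOsm/kg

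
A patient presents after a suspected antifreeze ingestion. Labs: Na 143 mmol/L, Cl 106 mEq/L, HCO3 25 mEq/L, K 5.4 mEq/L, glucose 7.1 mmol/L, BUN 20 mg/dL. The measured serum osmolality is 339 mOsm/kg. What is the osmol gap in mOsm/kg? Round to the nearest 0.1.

38.8 mOsm/kg

Calculated osmolality = 2·Na + glucose + BUN/2.8
= 2·143 + 7.1 + 20/2.8
= 286 + 7.10 + 7.14
= 300.24 mOsm/kg ≈ 300.2 mOsm/kg
Osmolar gap = measured − calculated = 339 − 300.2 = 38.8 mOsm/kg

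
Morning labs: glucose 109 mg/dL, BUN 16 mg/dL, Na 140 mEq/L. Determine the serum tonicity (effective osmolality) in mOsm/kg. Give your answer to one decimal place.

286.1 mOsm/kg

Effective osmolality excludes urea (freely permeant across cell membranes):
2·Na + glucose/18
= 2·140 + 109/18
= 280 + 6.06
= 286.06 mOsm/kg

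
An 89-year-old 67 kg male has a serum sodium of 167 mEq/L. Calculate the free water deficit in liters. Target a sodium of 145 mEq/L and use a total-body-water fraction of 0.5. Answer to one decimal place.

5.1 L

TBW = 0.5 · 67 = 33.5 L
Free water deficit = TBW · (Na/145 − 1)
= 33.5 · (167/145 − 1)
= 33.5 · 0.1517
= 5.08 L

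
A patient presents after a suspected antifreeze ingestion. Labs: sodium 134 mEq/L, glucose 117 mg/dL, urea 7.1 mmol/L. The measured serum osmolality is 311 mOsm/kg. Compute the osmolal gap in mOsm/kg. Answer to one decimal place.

Calculated osmolality = 2·Na + glucose/18 + urea
= 2·134 + 117/18 + 7.1
= 268 + 6.50 + 7.10
= 281.6 mOsm/kg ≈ 281.6 mOsm/kg
Osmolar gap = measured − calculated = 311 − 281.6 = 29.4 mOsm/kg

29.4 mOsm/kg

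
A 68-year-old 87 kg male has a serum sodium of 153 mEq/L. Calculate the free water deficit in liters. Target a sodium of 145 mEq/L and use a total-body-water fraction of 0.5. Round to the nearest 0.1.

TBW = 0.5 · 87 = 43.5 L
Free water deficit = TBW · (Na/145 − 1)
= 43.5 · (153/145 − 1)
= 43.5 · 0.0552
= 2.4 L

2.4 L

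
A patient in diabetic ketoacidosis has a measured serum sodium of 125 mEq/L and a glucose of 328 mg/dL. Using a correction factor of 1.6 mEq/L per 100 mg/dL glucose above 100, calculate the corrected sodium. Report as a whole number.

129 mEq/L

Corrected Na = measured Na + 1.6 · (glucose − 100)/100
= 125 + 1.6 · (328 − 100)/100
= 125 + 3.6
= 128.6 mEq/L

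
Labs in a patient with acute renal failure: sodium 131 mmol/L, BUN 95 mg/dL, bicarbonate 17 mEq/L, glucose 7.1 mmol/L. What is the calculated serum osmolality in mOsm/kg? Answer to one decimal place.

303.0 mOsm/kg

Calculated osmolality = 2·Na + glucose + BUN/2.8
= 2·131 + 7.1 + 95/2.8
= 262 + 7.10 + 33.93
= 303.03 mOsm/kg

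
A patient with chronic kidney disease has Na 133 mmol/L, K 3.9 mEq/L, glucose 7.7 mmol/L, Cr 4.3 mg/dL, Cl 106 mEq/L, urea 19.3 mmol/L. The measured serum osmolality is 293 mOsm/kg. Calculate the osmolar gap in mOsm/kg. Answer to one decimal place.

0.0 mOsm/kg

Calculated osmolality = 2·Na + glucose + urea
= 2·133 + 7.7 + 19.3
= 266 + 7.70 + 19.30
= 293 mOsm/kg ≈ 293.0 mOsm/kg
Osmolar gap = measured − calculated = 293 − 293.0 = 0.0 mOsm/kg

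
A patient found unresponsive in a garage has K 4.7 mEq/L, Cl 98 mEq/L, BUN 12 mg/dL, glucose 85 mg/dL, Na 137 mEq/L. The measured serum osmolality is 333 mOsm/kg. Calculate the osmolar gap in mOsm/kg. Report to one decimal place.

Calculated osmolality = 2·Na + glucose/18 + BUN/2.8
= 2·137 + 85/18 + 12/2.8
= 274 + 4.72 + 4.29
= 283.01 mOsm/kg ≈ 283.0 mOsm/kg
Osmolar gap = measured − calculated = 333 − 283.0 = 50.0 mOsm/kg

50.0 mOsm/kg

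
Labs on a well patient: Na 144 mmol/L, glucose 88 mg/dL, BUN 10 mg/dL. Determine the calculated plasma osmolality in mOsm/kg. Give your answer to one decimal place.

296.5 mOsm/kg

Calculated osmolality = 2·Na + glucose/18 + BUN/2.8
= 2·144 + 88/18 + 10/2.8
= 288 + 4.89 + 3.57
= 296.46 mOsm/kg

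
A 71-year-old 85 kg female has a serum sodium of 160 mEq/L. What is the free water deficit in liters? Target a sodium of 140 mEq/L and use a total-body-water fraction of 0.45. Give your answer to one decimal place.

TBW = 0.45 · 85 = 38.25 L
Free water deficit = TBW · (Na/140 − 1)
= 38.25 · (160/140 − 1)
= 38.25 · 0.1429
= 5.47 L

5.5 L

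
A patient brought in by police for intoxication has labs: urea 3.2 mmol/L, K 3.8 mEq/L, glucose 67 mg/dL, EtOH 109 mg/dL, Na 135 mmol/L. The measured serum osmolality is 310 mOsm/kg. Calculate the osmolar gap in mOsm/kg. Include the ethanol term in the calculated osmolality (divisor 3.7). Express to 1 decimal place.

Calculated osmolality = 2·Na + glucose/18 + urea + ethanol/3.7
= 2·135 + 67/18 + 3.2 + 109/3.7
= 270 + 3.72 + 3.20 + 29.46
= 306.38 mOsm/kg ≈ 306.4 mOsm/kg
Osmolar gap = measured − calculated = 310 − 306.4 = 3.6 mOsm/kg

3.6 mOsm/kg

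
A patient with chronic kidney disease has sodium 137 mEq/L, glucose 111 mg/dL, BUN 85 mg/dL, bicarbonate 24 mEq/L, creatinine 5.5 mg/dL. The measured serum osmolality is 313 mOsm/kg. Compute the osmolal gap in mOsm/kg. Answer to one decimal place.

Calculated osmolality = 2·Na + glucose/18 + BUN/2.8
= 2·137 + 111/18 + 85/2.8
= 274 + 6.17 + 30.36
= 310.53 mOsm/kg ≈ 310.5 mOsm/kg
Osmolar gap = measured − calculated = 313 − 310.5 = 2.5 mOsm/kg

2.5 mOsm/kg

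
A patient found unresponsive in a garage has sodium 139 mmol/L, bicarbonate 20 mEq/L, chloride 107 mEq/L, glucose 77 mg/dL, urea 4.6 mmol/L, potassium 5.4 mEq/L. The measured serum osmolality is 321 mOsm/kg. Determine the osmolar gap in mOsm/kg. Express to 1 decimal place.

34.1 mOsm/kg

Calculated osmolality = 2·Na + glucose/18 + urea
= 2·139 + 77/18 + 4.6
= 278 + 4.28 + 4.60
= 286.88 mOsm/kg ≈ 286.9 mOsm/kg
Osmolar gap = measured − calculated = 321 − 286.9 = 34.1 mOsm/kg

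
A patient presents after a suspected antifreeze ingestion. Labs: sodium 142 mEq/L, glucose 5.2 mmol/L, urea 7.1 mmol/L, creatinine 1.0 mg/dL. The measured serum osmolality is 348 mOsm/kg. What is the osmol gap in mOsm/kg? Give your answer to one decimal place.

51.7 mOsm/kg

Calculated osmolality = 2·Na + glucose + urea
= 2·142 + 5.2 + 7.1
= 284 + 5.20 + 7.10
= 296.3 mOsm/kg ≈ 296.3 mOsm/kg
Osmolar gap = measured − calculated = 348 − 296.3 = 51.7 mOsm/kg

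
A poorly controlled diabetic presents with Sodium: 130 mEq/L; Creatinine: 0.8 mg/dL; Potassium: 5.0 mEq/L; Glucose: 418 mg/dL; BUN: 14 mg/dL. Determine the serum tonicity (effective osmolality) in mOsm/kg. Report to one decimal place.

Effective osmolality excludes urea (freely permeant across cell membranes):
2·Na + glucose/18
= 2·130 + 418/18
= 260 + 23.22
= 283.22 mOsm/kg

283.2 mOsm/kg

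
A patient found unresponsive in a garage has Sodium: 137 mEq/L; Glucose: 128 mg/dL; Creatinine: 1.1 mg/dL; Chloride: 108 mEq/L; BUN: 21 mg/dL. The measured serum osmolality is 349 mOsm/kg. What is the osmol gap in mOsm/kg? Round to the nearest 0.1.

60.4 mOsm/kg

Calculated osmolality = 2·Na + glucose/18 + BUN/2.8
= 2·137 + 128/18 + 21/2.8
= 274 + 7.11 + 7.50
= 288.61 mOsm/kg ≈ 288.6 mOsm/kg
Osmolar gap = measured − calculated = 349 − 288.6 = 60.4 mOsm/kg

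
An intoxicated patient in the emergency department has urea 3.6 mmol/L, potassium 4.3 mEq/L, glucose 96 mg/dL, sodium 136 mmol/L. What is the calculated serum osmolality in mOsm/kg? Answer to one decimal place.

Calculated osmolality = 2·Na + glucose/18 + urea
= 2·136 + 96/18 + 3.6
= 272 + 5.33 + 3.60
= 280.93 mOsm/kg

280.9 mOsm/kg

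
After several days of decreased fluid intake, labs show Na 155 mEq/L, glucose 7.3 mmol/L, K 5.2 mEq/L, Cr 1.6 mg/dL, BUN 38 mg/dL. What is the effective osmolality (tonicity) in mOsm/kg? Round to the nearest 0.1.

317.3 mOsm/kg

Effective osmolality excludes urea (freely permeant across cell membranes):
2·Na + glucose
= 2·155 + 7.3
= 310 + 7.3
= 317.3 mOsm/kg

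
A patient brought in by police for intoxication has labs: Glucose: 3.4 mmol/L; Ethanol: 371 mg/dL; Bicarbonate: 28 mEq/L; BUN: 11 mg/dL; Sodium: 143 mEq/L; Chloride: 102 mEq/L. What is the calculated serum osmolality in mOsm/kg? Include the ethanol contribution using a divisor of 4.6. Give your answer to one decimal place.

374.0 mOsm/kg

Calculated osmolality = 2·Na + glucose + BUN/2.8 + ethanol/4.6
= 2·143 + 3.4 + 11/2.8 + 371/4.6
= 286 + 3.40 + 3.93 + 80.65
= 373.98 mOsm/kg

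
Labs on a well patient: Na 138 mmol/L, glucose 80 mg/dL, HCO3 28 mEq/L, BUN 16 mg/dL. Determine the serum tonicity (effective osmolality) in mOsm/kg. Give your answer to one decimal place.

Effective osmolality excludes urea (freely permeant across cell membranes):
2·Na + glucose/18
= 2·138 + 80/18
= 276 + 4.44
= 280.44 mOsm/kg

280.4 mOsm/kg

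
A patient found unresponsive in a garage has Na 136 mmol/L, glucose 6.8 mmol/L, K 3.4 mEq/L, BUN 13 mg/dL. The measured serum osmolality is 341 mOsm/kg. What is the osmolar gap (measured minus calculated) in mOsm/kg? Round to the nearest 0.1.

Calculated osmolality = 2·Na + glucose + BUN/2.8
= 2·136 + 6.8 + 13/2.8
= 272 + 6.80 + 4.64
= 283.44 mOsm/kg ≈ 283.4 mOsm/kg
Osmolar gap = measured − calculated = 341 − 283.4 = 57.6 mOsm/kg

57.6 mOsm/kg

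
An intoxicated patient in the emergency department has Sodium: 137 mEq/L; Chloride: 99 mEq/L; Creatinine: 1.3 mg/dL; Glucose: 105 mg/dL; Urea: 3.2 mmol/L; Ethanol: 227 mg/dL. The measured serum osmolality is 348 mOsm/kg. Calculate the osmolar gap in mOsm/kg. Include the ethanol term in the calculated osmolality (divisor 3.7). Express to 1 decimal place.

Calculated osmolality = 2·Na + glucose/18 + urea + ethanol/3.7
= 2·137 + 105/18 + 3.2 + 227/3.7
= 274 + 5.83 + 3.20 + 61.35
= 344.38 mOsm/kg ≈ 344.4 mOsm/kg
Osmolar gap = measured − calculated = 348 − 344.4 = 3.6 mOsm/kg

3.6 mOsm/kg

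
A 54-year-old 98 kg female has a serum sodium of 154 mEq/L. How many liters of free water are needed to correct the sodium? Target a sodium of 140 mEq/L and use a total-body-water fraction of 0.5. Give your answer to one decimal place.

TBW = 0.5 · 98 = 49 L
Free water deficit = TBW · (Na/140 − 1)
= 49 · (154/140 − 1)
= 49 · 0.1
= 4.9 L

4.9 L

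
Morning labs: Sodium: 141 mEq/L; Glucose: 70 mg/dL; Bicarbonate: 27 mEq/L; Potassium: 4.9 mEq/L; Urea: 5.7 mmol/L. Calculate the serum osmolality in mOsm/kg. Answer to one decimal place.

291.6 mOsm/kg

Calculated osmolality = 2·Na + glucose/18 + urea
= 2·141 + 70/18 + 5.7
= 282 + 3.89 + 5.70
= 291.59 mOsm/kg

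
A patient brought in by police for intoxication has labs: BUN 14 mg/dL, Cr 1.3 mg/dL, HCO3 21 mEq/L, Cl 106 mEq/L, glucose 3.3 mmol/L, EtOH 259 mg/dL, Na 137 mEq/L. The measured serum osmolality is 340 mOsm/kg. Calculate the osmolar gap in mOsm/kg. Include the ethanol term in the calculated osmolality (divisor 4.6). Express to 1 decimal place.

1.4 mOsm/kg

Calculated osmolality = 2·Na + glucose + BUN/2.8 + ethanol/4.6
= 2·137 + 3.3 + 14/2.8 + 259/4.6
= 274 + 3.30 + 5 + 56.30
= 338.6 mOsm/kg ≈ 338.6 mOsm/kg
Osmolar gap = measured − calculated = 340 − 338.6 = 1.4 mOsm/kg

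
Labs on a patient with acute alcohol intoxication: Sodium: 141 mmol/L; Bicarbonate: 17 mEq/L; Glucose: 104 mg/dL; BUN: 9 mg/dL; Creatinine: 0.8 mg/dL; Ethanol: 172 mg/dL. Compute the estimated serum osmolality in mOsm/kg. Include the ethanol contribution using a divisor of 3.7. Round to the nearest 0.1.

337.5 mOsm/kg

Calculated osmolality = 2·Na + glucose/18 + BUN/2.8 + ethanol/3.7
= 2·141 + 104/18 + 9/2.8 + 172/3.7
= 282 + 5.78 + 3.21 + 46.49
= 337.48 mOsm/kg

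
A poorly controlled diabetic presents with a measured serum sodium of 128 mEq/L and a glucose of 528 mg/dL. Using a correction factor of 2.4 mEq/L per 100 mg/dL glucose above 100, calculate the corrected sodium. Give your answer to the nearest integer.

Corrected Na = measured Na + 2.4 · (glucose − 100)/100
= 128 + 2.4 · (528 − 100)/100
= 128 + 10.3
= 138.3 mEq/L

138 mEq/L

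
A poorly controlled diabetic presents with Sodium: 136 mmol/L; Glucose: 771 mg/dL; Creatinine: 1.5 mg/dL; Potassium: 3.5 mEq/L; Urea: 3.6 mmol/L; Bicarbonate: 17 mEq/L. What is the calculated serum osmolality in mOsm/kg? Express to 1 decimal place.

318.4 mOsm/kg

Calculated osmolality = 2·Na + glucose/18 + urea
= 2·136 + 771/18 + 3.6
= 272 + 42.83 + 3.60
= 318.43 mOsm/kg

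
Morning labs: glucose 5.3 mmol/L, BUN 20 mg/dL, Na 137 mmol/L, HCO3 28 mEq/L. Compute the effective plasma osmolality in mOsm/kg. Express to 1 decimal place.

Effective osmolality excludes urea (freely permeant across cell membranes):
2·Na + glucose
= 2·137 + 5.3
= 274 + 5.3
= 279.3 mOsm/kg

279.3 mOsm/kg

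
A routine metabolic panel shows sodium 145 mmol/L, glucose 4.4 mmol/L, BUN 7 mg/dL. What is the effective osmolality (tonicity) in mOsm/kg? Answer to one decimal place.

294.4 mOsm/kg

Effective osmolality excludes urea (freely permeant across cell membranes):
2·Na + glucose
= 2·145 + 4.4
= 290 + 4.4
= 294.4 mOsm/kg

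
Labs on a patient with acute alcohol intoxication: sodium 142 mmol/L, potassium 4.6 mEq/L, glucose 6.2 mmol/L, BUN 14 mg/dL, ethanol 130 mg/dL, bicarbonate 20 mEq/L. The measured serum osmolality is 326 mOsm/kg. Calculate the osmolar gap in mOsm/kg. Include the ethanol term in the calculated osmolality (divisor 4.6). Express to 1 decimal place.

Calculated osmolality = 2·Na + glucose + BUN/2.8 + ethanol/4.6
= 2·142 + 6.2 + 14/2.8 + 130/4.6
= 284 + 6.20 + 5 + 28.26
= 323.46 mOsm/kg ≈ 323.5 mOsm/kg
Osmolar gap = measured − calculated = 326 − 323.5 = 2.5 mOsm/kg

2.5 mOsm/kg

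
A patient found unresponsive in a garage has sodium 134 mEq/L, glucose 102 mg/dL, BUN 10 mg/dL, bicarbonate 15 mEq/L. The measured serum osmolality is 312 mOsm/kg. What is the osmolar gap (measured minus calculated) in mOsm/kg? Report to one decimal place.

34.8 mOsm/kg

Calculated osmolality = 2·Na + glucose/18 + BUN/2.8
= 2·134 + 102/18 + 10/2.8
= 268 + 5.67 + 3.57
= 277.24 mOsm/kg ≈ 277.2 mOsm/kg
Osmolar gap = measured − calculated = 312 − 277.2 = 34.8 mOsm/kg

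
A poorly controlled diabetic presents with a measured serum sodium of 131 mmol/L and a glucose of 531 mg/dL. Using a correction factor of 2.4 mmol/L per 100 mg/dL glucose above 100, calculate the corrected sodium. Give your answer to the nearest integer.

141 mmol/L

Corrected Na = measured Na + 2.4 · (glucose − 100)/100
= 131 + 2.4 · (531 − 100)/100
= 131 + 10.3
= 141.3 mmol/L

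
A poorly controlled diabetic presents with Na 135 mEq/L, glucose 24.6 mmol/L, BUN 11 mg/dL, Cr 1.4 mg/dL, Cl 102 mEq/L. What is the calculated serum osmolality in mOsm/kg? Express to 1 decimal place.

298.5 mOsm/kg

Calculated osmolality = 2·Na + glucose + BUN/2.8
= 2·135 + 24.6 + 11/2.8
= 270 + 24.60 + 3.93
= 298.53 mOsm/kg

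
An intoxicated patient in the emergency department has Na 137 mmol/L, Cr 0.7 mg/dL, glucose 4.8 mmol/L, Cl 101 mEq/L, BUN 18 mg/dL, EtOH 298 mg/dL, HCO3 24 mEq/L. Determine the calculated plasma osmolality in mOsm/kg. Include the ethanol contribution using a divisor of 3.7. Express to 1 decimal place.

Calculated osmolality = 2·Na + glucose + BUN/2.8 + ethanol/3.7
= 2·137 + 4.8 + 18/2.8 + 298/3.7
= 274 + 4.80 + 6.43 + 80.54
= 365.77 mOsm/kg

365.8 mOsm/kg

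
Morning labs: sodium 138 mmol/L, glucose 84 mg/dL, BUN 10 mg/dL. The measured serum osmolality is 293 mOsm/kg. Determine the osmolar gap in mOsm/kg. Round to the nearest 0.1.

8.8 mOsm/kg

Calculated osmolality = 2·Na + glucose/18 + BUN/2.8
= 2·138 + 84/18 + 10/2.8
= 276 + 4.67 + 3.57
= 284.24 mOsm/kg ≈ 284.2 mOsm/kg
Osmolar gap = measured − calculated = 293 − 284.2 = 8.8 mOsm/kg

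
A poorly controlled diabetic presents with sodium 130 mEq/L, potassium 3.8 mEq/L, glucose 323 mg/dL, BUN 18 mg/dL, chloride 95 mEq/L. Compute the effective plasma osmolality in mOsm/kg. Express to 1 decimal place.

277.9 mOsm/kg

Effective osmolality excludes urea (freely permeant across cell membranes):
2·Na + glucose/18
= 2·130 + 323/18
= 260 + 17.94
= 277.94 mOsm/kg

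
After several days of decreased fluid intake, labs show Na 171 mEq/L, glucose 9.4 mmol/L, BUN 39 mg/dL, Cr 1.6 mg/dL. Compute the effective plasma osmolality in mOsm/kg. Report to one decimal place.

351.4 mOsm/kg

Effective osmolality excludes urea (freely permeant across cell membranes):
2·Na + glucose
= 2·171 + 9.4
= 342 + 9.4
= 351.4 mOsm/kg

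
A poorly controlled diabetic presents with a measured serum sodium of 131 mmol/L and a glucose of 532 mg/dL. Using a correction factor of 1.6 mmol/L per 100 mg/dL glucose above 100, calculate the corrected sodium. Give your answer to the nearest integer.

138 mmol/L

Corrected Na = measured Na + 1.6 · (glucose − 100)/100
= 131 + 1.6 · (532 − 100)/100
= 131 + 6.9
= 137.9 mmol/L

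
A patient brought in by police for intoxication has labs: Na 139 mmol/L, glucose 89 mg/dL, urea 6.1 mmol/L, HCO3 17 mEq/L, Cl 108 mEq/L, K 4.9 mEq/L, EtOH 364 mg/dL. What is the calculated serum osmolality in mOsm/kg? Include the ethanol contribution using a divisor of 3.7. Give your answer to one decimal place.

Calculated osmolality = 2·Na + glucose/18 + urea + ethanol/3.7
= 2·139 + 89/18 + 6.1 + 364/3.7
= 278 + 4.94 + 6.10 + 98.38
= 387.42 mOsm/kg

387.4 mOsm/kg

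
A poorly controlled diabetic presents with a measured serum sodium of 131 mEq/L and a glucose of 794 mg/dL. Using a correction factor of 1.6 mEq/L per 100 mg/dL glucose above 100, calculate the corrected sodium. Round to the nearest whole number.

Corrected Na = measured Na + 1.6 · (glucose − 100)/100
= 131 + 1.6 · (794 − 100)/100
= 131 + 11.1
= 142.1 mEq/L

142 mEq/L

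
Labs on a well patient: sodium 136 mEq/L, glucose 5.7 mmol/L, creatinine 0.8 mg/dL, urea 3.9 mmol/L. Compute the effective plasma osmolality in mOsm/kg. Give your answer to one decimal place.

Effective osmolality excludes urea (freely permeant across cell membranes):
2·Na + glucose
= 2·136 + 5.7
= 272 + 5.7
= 277.7 mOsm/kg

277.7 mOsm/kg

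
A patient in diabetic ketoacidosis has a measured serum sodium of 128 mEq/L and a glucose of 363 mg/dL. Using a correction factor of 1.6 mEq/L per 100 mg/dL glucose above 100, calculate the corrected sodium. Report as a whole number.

132 mEq/L

Corrected Na = measured Na + 1.6 · (glucose − 100)/100
= 128 + 1.6 · (363 − 100)/100
= 128 + 4.2
= 132.2 mEq/L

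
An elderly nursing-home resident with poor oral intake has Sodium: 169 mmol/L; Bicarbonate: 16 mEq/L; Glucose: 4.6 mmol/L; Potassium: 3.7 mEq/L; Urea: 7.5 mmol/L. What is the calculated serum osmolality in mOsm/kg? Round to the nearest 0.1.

Calculated osmolality = 2·Na + glucose + urea
= 2·169 + 4.6 + 7.5
= 338 + 4.60 + 7.50
= 350.1 mOsm/kg

350.1 mOsm/kg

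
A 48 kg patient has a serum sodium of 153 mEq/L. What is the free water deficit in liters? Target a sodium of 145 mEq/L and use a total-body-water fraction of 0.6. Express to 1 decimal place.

1.6 L

TBW = 0.6 · 48 = 28.8 L
Free water deficit = TBW · (Na/145 − 1)
= 28.8 · (153/145 − 1)
= 28.8 · 0.0552
= 1.59 L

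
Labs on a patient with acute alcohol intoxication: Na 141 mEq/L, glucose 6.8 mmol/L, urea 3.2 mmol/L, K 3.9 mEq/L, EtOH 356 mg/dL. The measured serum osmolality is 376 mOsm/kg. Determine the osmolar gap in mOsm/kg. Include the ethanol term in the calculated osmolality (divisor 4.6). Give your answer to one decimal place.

Calculated osmolality = 2·Na + glucose + urea + ethanol/4.6
= 2·141 + 6.8 + 3.2 + 356/4.6
= 282 + 6.80 + 3.20 + 77.39
= 369.39 mOsm/kg ≈ 369.4 mOsm/kg
Osmolar gap = measured − calculated = 376 − 369.4 = 6.6 mOsm/kg

6.6 mOsm/kg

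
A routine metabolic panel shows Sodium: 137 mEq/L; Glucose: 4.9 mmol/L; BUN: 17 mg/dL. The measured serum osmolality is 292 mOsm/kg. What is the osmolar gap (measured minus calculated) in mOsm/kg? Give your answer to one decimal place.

7.0 mOsm/kg

Calculated osmolality = 2·Na + glucose + BUN/2.8
= 2·137 + 4.9 + 17/2.8
= 274 + 4.90 + 6.07
= 284.97 mOsm/kg ≈ 285.0 mOsm/kg
Osmolar gap = measured − calculated = 292 − 285.0 = 7.0 mOsm/kg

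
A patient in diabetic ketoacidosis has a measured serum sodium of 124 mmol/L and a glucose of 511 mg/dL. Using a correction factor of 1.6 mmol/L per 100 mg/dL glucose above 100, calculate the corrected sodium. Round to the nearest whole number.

131 mmol/L

Corrected Na = measured Na + 1.6 · (glucose − 100)/100
= 124 + 1.6 · (511 − 100)/100
= 124 + 6.6
= 130.6 mmol/L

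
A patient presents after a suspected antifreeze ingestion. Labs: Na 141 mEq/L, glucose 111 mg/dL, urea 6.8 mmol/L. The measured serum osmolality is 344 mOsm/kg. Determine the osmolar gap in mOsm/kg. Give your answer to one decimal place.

Calculated osmolality = 2·Na + glucose/18 + urea
= 2·141 + 111/18 + 6.8
= 282 + 6.17 + 6.80
= 294.97 mOsm/kg ≈ 295.0 mOsm/kg
Osmolar gap = measured − calculated = 344 − 295.0 = 49.0 mOsm/kg

49.0 mOsm/kg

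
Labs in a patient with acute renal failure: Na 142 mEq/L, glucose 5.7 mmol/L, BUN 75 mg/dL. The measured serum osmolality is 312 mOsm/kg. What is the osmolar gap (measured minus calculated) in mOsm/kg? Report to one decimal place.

Calculated osmolality = 2·Na + glucose + BUN/2.8
= 2·142 + 5.7 + 75/2.8
= 284 + 5.70 + 26.79
= 316.49 mOsm/kg ≈ 316.5 mOsm/kg
Osmolar gap = measured − calculated = 312 − 316.5 = -4.5 mOsm/kg

-4.5 mOsm/kg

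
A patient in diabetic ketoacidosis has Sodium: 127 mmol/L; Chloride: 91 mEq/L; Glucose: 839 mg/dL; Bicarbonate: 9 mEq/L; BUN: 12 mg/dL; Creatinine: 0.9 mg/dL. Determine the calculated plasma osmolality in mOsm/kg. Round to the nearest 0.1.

304.9 mOsm/kg

Calculated osmolality = 2·Na + glucose/18 + BUN/2.8
= 2·127 + 839/18 + 12/2.8
= 254 + 46.61 + 4.29
= 304.9 mOsm/kg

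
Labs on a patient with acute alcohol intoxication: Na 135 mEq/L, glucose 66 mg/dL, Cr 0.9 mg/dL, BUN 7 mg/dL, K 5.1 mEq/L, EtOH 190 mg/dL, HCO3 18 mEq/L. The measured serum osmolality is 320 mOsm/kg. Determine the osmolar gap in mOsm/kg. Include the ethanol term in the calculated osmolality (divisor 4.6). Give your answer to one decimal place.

2.5 mOsm/kg

Calculated osmolality = 2·Na + glucose/18 + BUN/2.8 + ethanol/4.6
= 2·135 + 66/18 + 7/2.8 + 190/4.6
= 270 + 3.67 + 2.50 + 41.30
= 317.47 mOsm/kg ≈ 317.5 mOsm/kg
Osmolar gap = measured − calculated = 320 − 317.5 = 2.5 mOsm/kg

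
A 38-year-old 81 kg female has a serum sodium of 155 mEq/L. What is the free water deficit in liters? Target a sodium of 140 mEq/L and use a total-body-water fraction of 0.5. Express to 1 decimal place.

TBW = 0.5 · 81 = 40.5 L
Free water deficit = TBW · (Na/140 − 1)
= 40.5 · (155/140 − 1)
= 40.5 · 0.1071
= 4.34 L

4.3 L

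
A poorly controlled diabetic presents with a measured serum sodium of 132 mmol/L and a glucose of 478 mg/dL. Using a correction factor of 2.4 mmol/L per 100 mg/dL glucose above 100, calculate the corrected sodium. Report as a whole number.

Corrected Na = measured Na + 2.4 · (glucose − 100)/100
= 132 + 2.4 · (478 − 100)/100
= 132 + 9.1
= 141.1 mmol/L

141 mmol/L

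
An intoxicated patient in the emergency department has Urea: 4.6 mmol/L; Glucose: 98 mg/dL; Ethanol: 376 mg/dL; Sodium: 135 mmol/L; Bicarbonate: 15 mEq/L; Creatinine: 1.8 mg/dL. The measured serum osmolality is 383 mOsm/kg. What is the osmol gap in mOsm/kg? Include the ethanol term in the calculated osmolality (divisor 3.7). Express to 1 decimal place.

Calculated osmolality = 2·Na + glucose/18 + urea + ethanol/3.7
= 2·135 + 98/18 + 4.6 + 376/3.7
= 270 + 5.44 + 4.60 + 101.62
= 381.66 mOsm/kg ≈ 381.7 mOsm/kg
Osmolar gap = measured − calculated = 383 − 381.7 = 1.3 mOsm/kg

1.3 mOsm/kg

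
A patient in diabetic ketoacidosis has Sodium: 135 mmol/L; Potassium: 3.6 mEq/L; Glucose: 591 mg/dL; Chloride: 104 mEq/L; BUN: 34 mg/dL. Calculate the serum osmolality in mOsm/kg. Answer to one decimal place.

315.0 mOsm/kg

Calculated osmolality = 2·Na + glucose/18 + BUN/2.8
= 2·135 + 591/18 + 34/2.8
= 270 + 32.83 + 12.14
= 314.97 mOsm/kg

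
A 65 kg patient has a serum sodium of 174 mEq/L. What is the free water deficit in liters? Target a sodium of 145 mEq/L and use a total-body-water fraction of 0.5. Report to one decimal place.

6.5 L

TBW = 0.5 · 65 = 32.5 L
Free water deficit = TBW · (Na/145 − 1)
= 32.5 · (174/145 − 1)
= 32.5 · 0.2
= 6.5 L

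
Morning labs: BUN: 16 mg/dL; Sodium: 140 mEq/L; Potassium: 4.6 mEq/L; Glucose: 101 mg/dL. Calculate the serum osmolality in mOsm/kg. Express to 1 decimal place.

291.3 mOsm/kg

Calculated osmolality = 2·Na + glucose/18 + BUN/2.8
= 2·140 + 101/18 + 16/2.8
= 280 + 5.61 + 5.71
= 291.32 mOsm/kg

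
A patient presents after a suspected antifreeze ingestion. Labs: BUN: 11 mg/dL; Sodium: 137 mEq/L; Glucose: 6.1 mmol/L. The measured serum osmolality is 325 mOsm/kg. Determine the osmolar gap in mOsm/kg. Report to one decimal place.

Calculated osmolality = 2·Na + glucose + BUN/2.8
= 2·137 + 6.1 + 11/2.8
= 274 + 6.10 + 3.93
= 284.03 mOsm/kg ≈ 284.0 mOsm/kg
Osmolar gap = measured − calculated = 325 − 284.0 = 41.0 mOsm/kg

41.0 mOsm/kg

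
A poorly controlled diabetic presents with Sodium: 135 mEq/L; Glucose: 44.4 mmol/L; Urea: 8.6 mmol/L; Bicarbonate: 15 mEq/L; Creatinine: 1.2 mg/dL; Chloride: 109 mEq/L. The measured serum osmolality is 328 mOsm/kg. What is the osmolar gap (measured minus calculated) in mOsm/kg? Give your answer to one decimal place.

Calculated osmolality = 2·Na + glucose + urea
= 2·135 + 44.4 + 8.6
= 270 + 44.40 + 8.60
= 323 mOsm/kg ≈ 323.0 mOsm/kg
Osmolar gap = measured − calculated = 328 − 323.0 = 5.0 mOsm/kg

5.0 mOsm/kg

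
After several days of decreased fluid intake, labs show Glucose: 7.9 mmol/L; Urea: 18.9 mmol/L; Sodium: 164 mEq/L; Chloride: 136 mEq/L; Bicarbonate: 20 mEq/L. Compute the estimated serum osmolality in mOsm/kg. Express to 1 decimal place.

Calculated osmolality = 2·Na + glucose + urea
= 2·164 + 7.9 + 18.9
= 328 + 7.90 + 18.90
= 354.8 mOsm/kg

354.8 mOsm/kg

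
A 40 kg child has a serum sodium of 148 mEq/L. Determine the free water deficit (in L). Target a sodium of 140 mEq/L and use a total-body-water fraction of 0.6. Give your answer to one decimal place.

TBW = 0.6 · 40 = 24 L
Free water deficit = TBW · (Na/140 − 1)
= 24 · (148/140 − 1)
= 24 · 0.0571
= 1.37 L

1.4 L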